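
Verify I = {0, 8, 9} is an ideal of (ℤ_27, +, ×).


Check ideal conditions for I = {0, 8, 9} in ℤ_27:
(1) I is an additive subgroup? No
(2) For r ∈ ℤ_27 and a ∈ I: r·a ∈ I? No  [counterexample: r=2, a=8, r·a mod 27 = 16 ∉ I]

No, I is not an ideal of ℤ_27


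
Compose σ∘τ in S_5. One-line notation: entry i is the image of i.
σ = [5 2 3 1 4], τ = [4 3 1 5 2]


σ∘τ: apply τ first, then σ
1 →τ 4 →σ 1
2 →τ 3 →σ 3
3 →τ 1 →σ 5
4 →τ 5 →σ 4
5 →τ 2 →σ 2

σ∘τ = [1 3 5 4 2]


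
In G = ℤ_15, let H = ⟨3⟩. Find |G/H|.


|⟨3⟩| = n / gcd(3, 15) = 15 / 3 = 5
H is normal (ℤ_15 is abelian).
|G/H| = |G| / |H| = 15 / 5 = 3

|G/H| = 3


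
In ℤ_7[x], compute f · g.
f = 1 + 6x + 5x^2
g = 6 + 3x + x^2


Expand and collect like terms; reduce coefficients mod 7:
x^0: 1·6 = 6 ≡ 6 (mod 7)
x^1: 1·3 + 6·6 = 39 ≡ 4 (mod 7)
x^2: 1·1 + 6·3 + 5·6 = 49 ≡ 0 (mod 7)
x^3: 6·1 + 5·3 = 21 ≡ 0 (mod 7)
x^4: 5·1 = 5 ≡ 5 (mod 7)
Result: 6 + 4x + 5x^4

f · g = 6 + 4x + 5x^4


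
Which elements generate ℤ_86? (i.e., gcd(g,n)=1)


g generates ℤ_n iff gcd(g,n) = 1
Prime factors of 86: 2, 43
Generators are g ∈ {1,...,85} not divisible by any of these primes.
Generators: {1, 3, 5, 7, 9, 11, 13, 15, 17, 19, 21, 23, 25, 27, 29, 31, 33, 35, 37, 39, 41, 45, 47, 49, 51, 53, 55, 57, 59, 61, 63, 65, 67, 69, 71, 73, 75, 77, 79, 81, 83, 85}
Number of generators = φ(86) = 42

Generators of ℤ_86 = {1, 3, 5, 7, 9, 11, 13, 15, 17, 19, 21, 23, 25, 27, 29, 31, 33, 35, 37, 39, 41, 45, 47, 49, 51, 53, 55, 57, 59, 61, 63, 65, 67, 69, 71, 73, 75, 77, 79, 81, 83, 85}


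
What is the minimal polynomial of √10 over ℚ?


√10 satisfies x² - 10 = 0, irreducible over ℚ since 10 is squarefree

Minimal polynomial: x² - 10


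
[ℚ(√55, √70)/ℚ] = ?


[ℚ(√55,√70):ℚ] = [ℚ(√55,√70):ℚ(√55)]·[ℚ(√55):ℚ] = 2·2 = 4

[ℚ(√55, √70)/ℚ] = 4


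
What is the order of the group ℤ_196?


ℤ_n has n elements.

|ℤ_196| = 196


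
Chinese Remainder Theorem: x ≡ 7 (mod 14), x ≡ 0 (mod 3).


m₁ = 14, m₂ = 3, gcd = 1, so CRT applies. M = m₁·m₂ = 42
Let M₁ = M/m₁ = 3, M₂ = M/m₂ = 14
Find y₁ ≡ M₁⁻¹ (mod m₁): 3⁻¹ ≡ 5 (mod 14)
Find y₂ ≡ M₂⁻¹ (mod m₂): 14⁻¹ ≡ 2 (mod 3)
x = a₁·M₁·y₁ + a₂·M₂·y₂ = 7·3·5 + 0·14·2 = 105
Reduce mod 42: x ≡ 21
Check: 21 mod 14 = 7 ✓, 21 mod 3 = 0 ✓

x ≡ 21 (mod 42)


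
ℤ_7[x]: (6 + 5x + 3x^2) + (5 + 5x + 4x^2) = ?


Add coefficients mod 7:
x^0: 6 + 5 = 4 (mod 7)
x^1: 5 + 5 = 3 (mod 7)
x^2: 3 + 4 = 0 (mod 7)
Result: 4 + 3x

f + g = 4 + 3x


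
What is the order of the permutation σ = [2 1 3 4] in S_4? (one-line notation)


Cycle decomposition: (1 2)
Cycle lengths: 2
Order = lcm(2) = 2

ord(σ) = 2


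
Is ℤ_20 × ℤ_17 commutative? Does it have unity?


Direct product ring; commutative with unity (1,1); but (1,0)·(0,1) = (0,0) gives zero divisors, so not an integral domain
Commutative: Yes
Integral domain: No
Has unity: Yes

ℤ_20 × ℤ_17: Commutative=Yes, Unity=Yes


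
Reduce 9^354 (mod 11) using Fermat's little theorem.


Fermat's little theorem: if p is prime and gcd(a,p)=1, then a^(p-1) ≡ 1 (mod p)
p = 11 is prime, gcd(9,11) = 1
Reduce exponent: 354 mod 10 = 4
So 9^354 ≡ 9^4 (mod 11)
9^4 mod 11 = 5

9^354 ≡ 5 (mod 11)


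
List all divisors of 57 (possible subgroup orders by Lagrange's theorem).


Lagrange's theorem: |H| divides |G|
|G| = 57
Divisors of 57: 1, 3, 19, 57

Possible subgroup orders: {1, 3, 19, 57}


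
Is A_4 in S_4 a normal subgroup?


H = A_4 in S_4
A_4 has index 2 in S_4, and every subgroup of index 2 is normal

Yes, normal subgroup


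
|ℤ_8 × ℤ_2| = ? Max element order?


|ℤ_8 × ℤ_2| = 8 × 2 = 16
Max element order = lcm(8,2) = 8
Cyclic? No (gcd=2)

|ℤ_8×ℤ_2| = 16, max element order = 8


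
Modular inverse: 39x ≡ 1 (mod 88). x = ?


Use the extended Euclidean algorithm to write 1 = 39·s + 88·t; then s mod 88 is the inverse.
Euclidean algorithm:
  39 = 0·88 + 39
  88 = 2·39 + 10
  39 = 3·10 + 9
  10 = 1·9 + 1
  9 = 9·1 + 0
gcd(39,88) = 1
Back-substitution gives: 39·(-9) + 88·(4) = 1
So 39⁻¹ ≡ -9 ≡ 79 (mod 88)
Check: 39 × 79 = 3081 ≡ 1 (mod 88) ✓

39⁻¹ ≡ 79 (mod 88)


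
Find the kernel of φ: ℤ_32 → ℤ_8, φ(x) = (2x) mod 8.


Kernel = preimage of identity
ker(φ) = {x ∈ ℤ_32 : 2x ≡ 0 (mod 8)}. Since 8 | 32, φ is well-defined. The kernel is the cyclic subgroup ⟨4⟩ of ℤ_32 (order 8), i.e. {0, 4, 8, 12, 16, 20, 24, 28}

ker(φ) = {0, 4, 8, 12, 16, 20, 24, 28}


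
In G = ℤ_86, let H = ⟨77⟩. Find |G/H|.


|⟨77⟩| = n / gcd(77, 86) = 86 / 1 = 86
H is normal (ℤ_86 is abelian).
|G/H| = |G| / |H| = 86 / 86 = 1

|G/H| = 1


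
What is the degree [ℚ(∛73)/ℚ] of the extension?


∛73 has minimal polynomial x³ - 73 (irreducible over ℚ since 73 is not a perfect cube)

[ℚ(∛73)/ℚ] = 3


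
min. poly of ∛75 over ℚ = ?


∛75 satisfies x³ - 75 = 0, irreducible over ℚ (no rational root; 75 is not a perfect cube)

Minimal polynomial: x³ - 75


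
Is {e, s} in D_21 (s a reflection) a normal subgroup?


H = {e, s} in D_21 (s a reflection)
r·s·r⁻¹ = sr⁻² ≠ s for n ≥ 3, so {e, s} is not closed under conjugation

No, not a normal subgroup


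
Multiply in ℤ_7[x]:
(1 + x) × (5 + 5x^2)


Expand and collect like terms; reduce coefficients mod 7:
x^0: 1·5 = 5 ≡ 5 (mod 7)
x^1: 1·0 + 1·5 = 5 ≡ 5 (mod 7)
x^2: 1·5 + 1·0 = 5 ≡ 5 (mod 7)
x^3: 1·5 = 5 ≡ 5 (mod 7)
Result: 5 + 5x + 5x^2 + 5x^3

f · g = 5 + 5x + 5x^2 + 5x^3


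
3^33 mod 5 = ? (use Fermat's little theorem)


Fermat's little theorem: if p is prime and gcd(a,p)=1, then a^(p-1) ≡ 1 (mod p)
p = 5 is prime, gcd(3,5) = 1
Reduce exponent: 33 mod 4 = 1
So 3^33 ≡ 3^1 (mod 5)
3^1 mod 5 = 3

3^33 ≡ 3 (mod 5)


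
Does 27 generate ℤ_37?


g generates ℤ_n iff gcd(g, n) = 1
gcd(27, 37) = 1
Since gcd = 1, 27 is a generator.

Yes, 27 generates ℤ_37


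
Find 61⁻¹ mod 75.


Use the extended Euclidean algorithm to write 1 = 61·s + 75·t; then s mod 75 is the inverse.
Euclidean algorithm:
  61 = 0·75 + 61
  75 = 1·61 + 14
  61 = 4·14 + 5
  14 = 2·5 + 4
  5 = 1·4 + 1
  4 = 4·1 + 0
gcd(61,75) = 1
Back-substitution gives: 61·(16) + 75·(-13) = 1
So 61⁻¹ ≡ 16 ≡ 16 (mod 75)
Check: 61 × 16 = 976 ≡ 1 (mod 75) ✓

61⁻¹ ≡ 16 (mod 75)


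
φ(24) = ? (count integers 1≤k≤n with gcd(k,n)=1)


φ(n) = count of k ∈ {1,...,n} with gcd(k,n)=1
Coprimes to 24: {1, 5, 7, 11, 13, 17, 19, 23}
Count: 8

φ(24) = 8


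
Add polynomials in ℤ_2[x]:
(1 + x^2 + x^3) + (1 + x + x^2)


Add coefficients mod 2:
x^0: 1 + 1 = 0 (mod 2)
x^1: 0 + 1 = 1 (mod 2)
x^2: 1 + 1 = 0 (mod 2)
x^3: 1 + 0 = 1 (mod 2)
Result: x + x^3

f + g = x + x^3


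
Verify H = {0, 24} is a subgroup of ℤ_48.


Subgroup test for H = {0, 24} in (ℤ_48, +):
(1) 0 ∈ H? Yes
(2) Closure: for all a,b ∈ H, (a+b) mod 48 ∈ H? Yes
(3) Inverses: for all a ∈ H, -a mod 48 ∈ H? Yes

Yes, H is a subgroup of ℤ_48


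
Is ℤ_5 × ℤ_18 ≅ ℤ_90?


Comparing ℤ_5 × ℤ_18 and ℤ_90:
gcd(5,18) = 1, so ℤ_5 × ℤ_18 ≅ ℤ_90 (CRT)

Yes, ℤ_5 × ℤ_18 ≅ ℤ_90


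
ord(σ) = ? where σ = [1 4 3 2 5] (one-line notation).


Cycle decomposition: (2 4)
Cycle lengths: 2
Order = lcm(2) = 2

ord(σ) = 2


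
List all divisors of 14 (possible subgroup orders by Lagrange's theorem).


Lagrange's theorem: |H| divides |G|
|G| = 14
Divisors of 14: 1, 2, 7, 14

Possible subgroup orders: {1, 2, 7, 14}


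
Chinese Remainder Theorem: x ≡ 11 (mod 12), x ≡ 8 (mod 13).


m₁ = 12, m₂ = 13, gcd = 1, so CRT applies. M = m₁·m₂ = 156
Let M₁ = M/m₁ = 13, M₂ = M/m₂ = 12
Find y₁ ≡ M₁⁻¹ (mod m₁): 13⁻¹ ≡ 1 (mod 12)
Find y₂ ≡ M₂⁻¹ (mod m₂): 12⁻¹ ≡ 12 (mod 13)
x = a₁·M₁·y₁ + a₂·M₂·y₂ = 11·13·1 + 8·12·12 = 1295
Reduce mod 156: x ≡ 47
Check: 47 mod 12 = 11 ✓, 47 mod 13 = 8 ✓

x ≡ 47 (mod 156)


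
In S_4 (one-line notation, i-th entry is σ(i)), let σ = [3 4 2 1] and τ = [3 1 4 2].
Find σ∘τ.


σ∘τ: apply τ first, then σ
1 →τ 3 →σ 2
2 →τ 1 →σ 3
3 →τ 4 →σ 1
4 →τ 2 →σ 4

σ∘τ = [2 3 1 4]


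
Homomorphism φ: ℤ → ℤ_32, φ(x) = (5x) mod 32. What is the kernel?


Kernel = preimage of identity
ker(φ) = {x ∈ ℤ : 5x ≡ 0 (mod 32)}. gcd(5,32) = 1, so 5x ≡ 0 (mod 32) ⟺ x ≡ 0 (mod 32/1 = 32). Hence ker(φ) = 32ℤ

ker(φ) = 32ℤ


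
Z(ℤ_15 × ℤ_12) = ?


Z(G) = {g ∈ G | gx = xg for all x ∈ G}
Direct product of abelian groups is abelian, so Z(G) = G

Z(ℤ_15 × ℤ_12) = ℤ_15 × ℤ_12


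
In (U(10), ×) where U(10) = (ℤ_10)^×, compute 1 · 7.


Operation: multiplication mod 10
1 · 7 = (a × b) mod 10 with a = 1, b = 7

1 · 7 = 7


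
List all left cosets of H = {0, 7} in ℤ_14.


H = {0, 7}, |H| = 2
Number of cosets = |G|/|H| = 14/2 = 7
0 + H = {0, 7}
1 + H = {1, 8}
2 + H = {2, 9}
3 + H = {3, 10}
4 + H = {4, 11}
5 + H = {5, 12}
6 + H = {6, 13}

Cosets: 0+H={0,7}; 1+H={1,8}; 2+H={2,9}; 3+H={3,10}; 4+H={4,11}; 5+H={5,12}; 6+H={6,13}


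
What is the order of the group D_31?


|D_n| = 2n (n rotations and n reflections)
|D_31| = 2×31 = 62

|D_31| = 62


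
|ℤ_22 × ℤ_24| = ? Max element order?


|ℤ_22 × ℤ_24| = 22 × 24 = 528
Max element order = lcm(22,24) = 264
Cyclic? No (gcd=2)

|ℤ_22×ℤ_24| = 528, max element order = 264


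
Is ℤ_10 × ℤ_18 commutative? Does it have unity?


Direct product ring; commutative with unity (1,1); but (1,0)·(0,1) = (0,0) gives zero divisors, so not an integral domain
Commutative: Yes
Integral domain: No
Has unity: Yes

ℤ_10 × ℤ_18: Commutative=Yes, Unity=Yes


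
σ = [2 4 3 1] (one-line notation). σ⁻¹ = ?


To find σ⁻¹, swap domain and range:
σ(1) = 2 → σ⁻¹(2) = 1
σ(2) = 4 → σ⁻¹(4) = 2
σ(3) = 3 → σ⁻¹(3) = 3
σ(4) = 1 → σ⁻¹(1) = 4

σ⁻¹ = [4 1 3 2]


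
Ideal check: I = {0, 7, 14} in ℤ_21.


Check ideal conditions for I = {0, 7, 14} in ℤ_21:
(1) I is an additive subgroup? Yes
(2) For r ∈ ℤ_21 and a ∈ I: r·a ∈ I? Yes

Yes, I is an ideal of ℤ_21


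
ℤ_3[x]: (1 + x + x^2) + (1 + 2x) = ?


Add coefficients mod 3:
x^0: 1 + 1 = 2 (mod 3)
x^1: 1 + 2 = 0 (mod 3)
x^2: 1 + 0 = 1 (mod 3)
Result: 2 + x^2

f + g = 2 + x^2


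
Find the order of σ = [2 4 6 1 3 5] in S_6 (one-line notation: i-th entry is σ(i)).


Cycle decomposition: (1 2 4) (3 6 5)
Cycle lengths: 3, 3
Order = lcm(3, 3) = 3

ord(σ) = 3


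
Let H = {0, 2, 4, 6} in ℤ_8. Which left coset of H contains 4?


4 + H = {4 + h (mod 8) : h ∈ H}
4+0=4, 4+2=6, 4+4=0, 4+6=2
4 + H = {0, 2, 4, 6} = 0 + H

4 + H = {0, 2, 4, 6}


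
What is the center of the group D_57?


Z(G) = {g ∈ G | gx = xg for all x ∈ G}
For odd n, Z(D_n) = {e}: no nontrivial rotation commutes with all reflections

Z(D_57) = {e}


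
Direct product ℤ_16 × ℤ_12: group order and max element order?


|ℤ_16 × ℤ_12| = 16 × 12 = 192
Max element order = lcm(16,12) = 48
Cyclic? No (gcd=4)

|ℤ_16×ℤ_12| = 192, max element order = 48


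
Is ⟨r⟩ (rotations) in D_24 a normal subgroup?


H = ⟨r⟩ (rotations) in D_24
The rotation subgroup ⟨r⟩ has index 2 in D_24, so it is normal

Yes, normal subgroup


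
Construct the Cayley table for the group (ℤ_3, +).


Elements: {0, 1, 2}
Operation: addition mod 3
Entry (a, b) = (a + b) mod 3

Cayley table:
  | 0 | 1 | 2
0 | 0 | 1 | 2
1 | 1 | 2 | 0
2 | 2 | 0 | 1


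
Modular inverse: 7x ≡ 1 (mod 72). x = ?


Use the extended Euclidean algorithm to write 1 = 7·s + 72·t; then s mod 72 is the inverse.
Euclidean algorithm:
  7 = 0·72 + 7
  72 = 10·7 + 2
  7 = 3·2 + 1
  2 = 2·1 + 0
gcd(7,72) = 1
Back-substitution gives: 7·(31) + 72·(-3) = 1
So 7⁻¹ ≡ 31 ≡ 31 (mod 72)
Check: 7 × 31 = 217 ≡ 1 (mod 72) ✓

7⁻¹ ≡ 31 (mod 72)


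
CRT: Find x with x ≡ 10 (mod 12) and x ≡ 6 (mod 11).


m₁ = 12, m₂ = 11, gcd = 1, so CRT applies. M = m₁·m₂ = 132
Let M₁ = M/m₁ = 11, M₂ = M/m₂ = 12
Find y₁ ≡ M₁⁻¹ (mod m₁): 11⁻¹ ≡ 11 (mod 12)
Find y₂ ≡ M₂⁻¹ (mod m₂): 12⁻¹ ≡ 1 (mod 11)
x = a₁·M₁·y₁ + a₂·M₂·y₂ = 10·11·11 + 6·12·1 = 1282
Reduce mod 132: x ≡ 94
Check: 94 mod 12 = 10 ✓, 94 mod 11 = 6 ✓

x ≡ 94 (mod 132)


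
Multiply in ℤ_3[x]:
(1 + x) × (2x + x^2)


Expand and collect like terms; reduce coefficients mod 3:
x^0: 1·0 = 0 ≡ 0 (mod 3)
x^1: 1·2 + 1·0 = 2 ≡ 2 (mod 3)
x^2: 1·1 + 1·2 = 3 ≡ 0 (mod 3)
x^3: 1·1 = 1 ≡ 1 (mod 3)
Result: 2x + x^3

f · g = 2x + x^3


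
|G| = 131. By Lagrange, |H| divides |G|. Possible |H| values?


Lagrange's theorem: |H| divides |G|
|G| = 131
Divisors of 131: 1, 131

Possible subgroup orders: {1, 131}


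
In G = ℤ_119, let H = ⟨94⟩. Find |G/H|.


|⟨94⟩| = n / gcd(94, 119) = 119 / 1 = 119
H is normal (ℤ_119 is abelian).
|G/H| = |G| / |H| = 119 / 119 = 1

|G/H| = 1


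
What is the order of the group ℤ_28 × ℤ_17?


|A × B| = |A| · |B|
|ℤ_28 × ℤ_17| = 28 × 17 = 476

|ℤ_28 × ℤ_17| = 476


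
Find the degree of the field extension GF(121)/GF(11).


GF(121) = GF(11^2), so the extension degree is 2

[GF(121)/GF(11)] = 2


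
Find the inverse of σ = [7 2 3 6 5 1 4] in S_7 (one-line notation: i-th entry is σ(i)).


To find σ⁻¹, swap domain and range:
σ(1) = 7 → σ⁻¹(7) = 1
σ(2) = 2 → σ⁻¹(2) = 2
σ(3) = 3 → σ⁻¹(3) = 3
σ(4) = 6 → σ⁻¹(6) = 4
σ(5) = 5 → σ⁻¹(5) = 5
σ(6) = 1 → σ⁻¹(1) = 6
σ(7) = 4 → σ⁻¹(4) = 7

σ⁻¹ = [6 2 3 7 5 4 1]


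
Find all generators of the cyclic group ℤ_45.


g generates ℤ_n iff gcd(g,n) = 1
Prime factors of 45: 3, 5
Generators are g ∈ {1,...,44} not divisible by any of these primes.
Generators: {1, 2, 4, 7, 8, 11, 13, 14, 16, 17, 19, 22, 23, 26, 28, 29, 31, 32, 34, 37, 38, 41, 43, 44}
Number of generators = φ(45) = 24

Generators of ℤ_45 = {1, 2, 4, 7, 8, 11, 13, 14, 16, 17, 19, 22, 23, 26, 28, 29, 31, 32, 34, 37, 38, 41, 43, 44}


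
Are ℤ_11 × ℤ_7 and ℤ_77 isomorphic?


Comparing ℤ_11 × ℤ_7 and ℤ_77:
gcd(11,7) = 1, so ℤ_11 × ℤ_7 ≅ ℤ_77 (CRT)

Yes, ℤ_11 × ℤ_7 ≅ ℤ_77


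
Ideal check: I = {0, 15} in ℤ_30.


Check ideal conditions for I = {0, 15} in ℤ_30:
(1) I is an additive subgroup? Yes
(2) For r ∈ ℤ_30 and a ∈ I: r·a ∈ I? Yes

Yes, I is an ideal of ℤ_30


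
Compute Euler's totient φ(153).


Factor n: 153 = 3^2 × 17
φ(n) = n · ∏(1 - 1/p) over distinct primes p | n
φ(153) = 153 · (1 - 1/3) · (1 - 1/17) = 96

φ(153) = 96


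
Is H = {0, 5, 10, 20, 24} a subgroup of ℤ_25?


Subgroup test for H = {0, 5, 10, 20, 24} in (ℤ_25, +):
(1) 0 ∈ H? Yes
(2) Closure: for all a,b ∈ H, (a+b) mod 25 ∈ H? No  [counterexample: 5 + 10 = 15 ∉ H]
(3) Inverses: for all a ∈ H, -a mod 25 ∈ H? No

No, H is not a subgroup of ℤ_25


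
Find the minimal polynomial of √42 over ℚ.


√42 satisfies x² - 42 = 0, irreducible over ℚ since 42 is squarefree

Minimal polynomial: x² - 42


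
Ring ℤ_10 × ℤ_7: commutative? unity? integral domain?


Direct product ring; commutative with unity (1,1); but (1,0)·(0,1) = (0,0) gives zero divisors, so not an integral domain
Commutative: Yes
Integral domain: No
Has unity: Yes

ℤ_10 × ℤ_7: Commutative=Yes, Unity=Yes


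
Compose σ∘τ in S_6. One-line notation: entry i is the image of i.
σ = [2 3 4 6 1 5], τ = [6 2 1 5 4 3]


σ∘τ: apply τ first, then σ
1 →τ 6 →σ 5
2 →τ 2 →σ 3
3 →τ 1 →σ 2
4 →τ 5 →σ 1
5 →τ 4 →σ 6
6 →τ 3 →σ 4

σ∘τ = [5 3 2 1 6 4]


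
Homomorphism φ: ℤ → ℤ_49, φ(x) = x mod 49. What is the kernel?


Kernel = preimage of identity
ker(φ) = {x ∈ ℤ : x ≡ 0 (mod 49)} = 49ℤ = {0, ±49, ±98, ...}

ker(φ) = 49ℤ


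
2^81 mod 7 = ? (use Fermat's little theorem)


Fermat's little theorem: if p is prime and gcd(a,p)=1, then a^(p-1) ≡ 1 (mod p)
p = 7 is prime, gcd(2,7) = 1
Reduce exponent: 81 mod 6 = 3
So 2^81 ≡ 2^3 (mod 7)
2^3 mod 7 = 1

2^81 ≡ 1 (mod 7)


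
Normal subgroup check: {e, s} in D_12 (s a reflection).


H = {e, s} in D_12 (s a reflection)
r·s·r⁻¹ = sr⁻² ≠ s for n ≥ 3, so {e, s} is not closed under conjugation

No, not a normal subgroup


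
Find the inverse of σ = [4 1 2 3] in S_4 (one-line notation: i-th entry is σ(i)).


To find σ⁻¹, swap domain and range:
σ(1) = 4 → σ⁻¹(4) = 1
σ(2) = 1 → σ⁻¹(1) = 2
σ(3) = 2 → σ⁻¹(2) = 3
σ(4) = 3 → σ⁻¹(3) = 4

σ⁻¹ = [2 3 4 1]


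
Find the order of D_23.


|D_n| = 2n (n rotations and n reflections)
|D_23| = 2×23 = 46

|D_23| = 46


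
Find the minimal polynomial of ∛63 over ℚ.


∛63 satisfies x³ - 63 = 0, irreducible over ℚ (no rational root; 63 is not a perfect cube)

Minimal polynomial: x³ - 63


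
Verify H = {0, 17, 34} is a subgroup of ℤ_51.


Subgroup test for H = {0, 17, 34} in (ℤ_51, +):
(1) 0 ∈ H? Yes
(2) Closure: for all a,b ∈ H, (a+b) mod 51 ∈ H? Yes
(3) Inverses: for all a ∈ H, -a mod 51 ∈ H? Yes

Yes, H is a subgroup of ℤ_51


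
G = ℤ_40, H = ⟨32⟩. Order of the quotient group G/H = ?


|⟨32⟩| = n / gcd(32, 40) = 40 / 8 = 5
H is normal (ℤ_40 is abelian).
|G/H| = |G| / |H| = 40 / 5 = 8

|G/H| = 8


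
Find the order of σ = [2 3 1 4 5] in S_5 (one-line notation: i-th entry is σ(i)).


Cycle decomposition: (1 2 3)
Cycle lengths: 3
Order = lcm(3) = 3

ord(σ) = 3


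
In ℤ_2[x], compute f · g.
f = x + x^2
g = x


Expand and collect like terms; reduce coefficients mod 2:
x^0: 0·0 = 0 ≡ 0 (mod 2)
x^1: 0·1 + 1·0 = 0 ≡ 0 (mod 2)
x^2: 1·1 + 1·0 = 1 ≡ 1 (mod 2)
x^3: 1·1 = 1 ≡ 1 (mod 2)
Result: x^2 + x^3

f · g = x^2 + x^3


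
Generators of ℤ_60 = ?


g generates ℤ_n iff gcd(g,n) = 1
Prime factors of 60: 2, 3, 5
Generators are g ∈ {1,...,59} not divisible by any of these primes.
Generators: {1, 7, 11, 13, 17, 19, 23, 29, 31, 37, 41, 43, 47, 49, 53, 59}
Number of generators = φ(60) = 16

Generators of ℤ_60 = {1, 7, 11, 13, 17, 19, 23, 29, 31, 37, 41, 43, 47, 49, 53, 59}


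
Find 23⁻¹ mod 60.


Use the extended Euclidean algorithm to write 1 = 23·s + 60·t; then s mod 60 is the inverse.
Euclidean algorithm:
  23 = 0·60 + 23
  60 = 2·23 + 14
  23 = 1·14 + 9
  14 = 1·9 + 5
  9 = 1·5 + 4
  5 = 1·4 + 1
  4 = 4·1 + 0
gcd(23,60) = 1
Back-substitution gives: 23·(-13) + 60·(5) = 1
So 23⁻¹ ≡ -13 ≡ 47 (mod 60)
Check: 23 × 47 = 1081 ≡ 1 (mod 60) ✓

23⁻¹ ≡ 47 (mod 60)


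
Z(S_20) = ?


Z(G) = {g ∈ G | gx = xg for all x ∈ G}
S_n is non-abelian for n ≥ 3; Z(S_20) is trivial

Z(S_20) = {e}


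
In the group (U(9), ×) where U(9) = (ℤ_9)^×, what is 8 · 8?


Operation: multiplication mod 9
8 · 8 = (a × b) mod 9 with a = 8, b = 8

8 · 8 = 1


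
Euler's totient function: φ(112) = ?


Factor n: 112 = 2^4 × 7
φ(n) = n · ∏(1 - 1/p) over distinct primes p | n
φ(112) = 112 · (1 - 1/2) · (1 - 1/7) = 48

φ(112) = 48


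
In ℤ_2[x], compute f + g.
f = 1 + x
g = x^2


Add coefficients mod 2:
x^0: 1 + 0 = 1 (mod 2)
x^1: 1 + 0 = 1 (mod 2)
x^2: 0 + 1 = 1 (mod 2)
Result: 1 + x + x^2

f + g = 1 + x + x^2


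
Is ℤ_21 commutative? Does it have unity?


ℤ_21 is a commutative ring with unity 1; 21 = 3×7 is composite, so 3·7 ≡ 0 gives zero divisors (not an integral domain)
Commutative: Yes
Integral domain: No
Has unity: Yes

ℤ_21: Commutative=Yes, Unity=Yes


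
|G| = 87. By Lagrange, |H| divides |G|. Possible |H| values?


Lagrange's theorem: |H| divides |G|
|G| = 87
Divisors of 87: 1, 3, 29, 87

Possible subgroup orders: {1, 3, 29, 87}


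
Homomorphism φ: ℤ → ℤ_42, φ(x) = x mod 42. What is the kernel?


Kernel = preimage of identity
ker(φ) = {x ∈ ℤ : x ≡ 0 (mod 42)} = 42ℤ = {0, ±42, ±84, ...}

ker(φ) = 42ℤ


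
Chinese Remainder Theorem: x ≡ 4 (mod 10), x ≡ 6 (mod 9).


m₁ = 10, m₂ = 9, gcd = 1, so CRT applies. M = m₁·m₂ = 90
Let M₁ = M/m₁ = 9, M₂ = M/m₂ = 10
Find y₁ ≡ M₁⁻¹ (mod m₁): 9⁻¹ ≡ 9 (mod 10)
Find y₂ ≡ M₂⁻¹ (mod m₂): 10⁻¹ ≡ 1 (mod 9)
x = a₁·M₁·y₁ + a₂·M₂·y₂ = 4·9·9 + 6·10·1 = 384
Reduce mod 90: x ≡ 24
Check: 24 mod 10 = 4 ✓, 24 mod 9 = 6 ✓

x ≡ 24 (mod 90)


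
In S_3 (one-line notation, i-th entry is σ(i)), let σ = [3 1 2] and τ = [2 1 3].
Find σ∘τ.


σ∘τ: apply τ first, then σ
1 →τ 2 →σ 1
2 →τ 1 →σ 3
3 →τ 3 →σ 2

σ∘τ = [1 3 2]


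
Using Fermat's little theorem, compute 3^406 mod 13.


Fermat's little theorem: if p is prime and gcd(a,p)=1, then a^(p-1) ≡ 1 (mod p)
p = 13 is prime, gcd(3,13) = 1
Reduce exponent: 406 mod 12 = 10
So 3^406 ≡ 3^10 (mod 13)
3^10 mod 13 = 3

3^406 ≡ 3 (mod 13)


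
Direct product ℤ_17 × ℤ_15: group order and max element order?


|ℤ_17 × ℤ_15| = 17 × 15 = 255
Max element order = lcm(17,15) = 255
Cyclic? Yes (gcd=1)

|ℤ_17×ℤ_15| = 255, max element order = 255


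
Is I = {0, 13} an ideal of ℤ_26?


Check ideal conditions for I = {0, 13} in ℤ_26:
(1) I is an additive subgroup? Yes
(2) For r ∈ ℤ_26 and a ∈ I: r·a ∈ I? Yes

Yes, I is an ideal of ℤ_26


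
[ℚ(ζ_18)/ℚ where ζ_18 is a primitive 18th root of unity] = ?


[ℚ(ζ_n):ℚ] = deg Φ_n(x) = φ(n). Here φ(18) = 6

[ℚ(ζ_18)/ℚ where ζ_18 is a primitive 18th root of unity] = 6


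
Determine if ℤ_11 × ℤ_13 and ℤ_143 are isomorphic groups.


Comparing ℤ_11 × ℤ_13 and ℤ_143:
gcd(11,13) = 1, so ℤ_11 × ℤ_13 ≅ ℤ_143 (CRT)

Yes, ℤ_11 × ℤ_13 ≅ ℤ_143


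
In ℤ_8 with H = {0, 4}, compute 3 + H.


3 + H = {3 + h (mod 8) : h ∈ H}
3+0=3, 3+4=7

3 + H = {3, 7}


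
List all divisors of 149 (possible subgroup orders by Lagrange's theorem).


Lagrange's theorem: |H| divides |G|
|G| = 149
Divisors of 149: 1, 149

Possible subgroup orders: {1, 149}


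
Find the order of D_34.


|D_n| = 2n (n rotations and n reflections)
|D_34| = 2×34 = 68

|D_34| = 68


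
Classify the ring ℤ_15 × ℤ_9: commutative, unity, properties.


Direct product ring; commutative with unity (1,1); but (1,0)·(0,1) = (0,0) gives zero divisors, so not an integral domain
Commutative: Yes
Integral domain: No
Has unity: Yes

ℤ_15 × ℤ_9: Commutative=Yes, Unity=Yes


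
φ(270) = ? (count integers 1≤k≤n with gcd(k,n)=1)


Factor n: 270 = 2 × 3^3 × 5
φ(n) = n · ∏(1 - 1/p) over distinct primes p | n
φ(270) = 270 · (1 - 1/2) · (1 - 1/3) · (1 - 1/5) = 72

φ(270) = 72


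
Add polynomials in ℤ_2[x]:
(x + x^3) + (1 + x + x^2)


Add coefficients mod 2:
x^0: 0 + 1 = 1 (mod 2)
x^1: 1 + 1 = 0 (mod 2)
x^2: 0 + 1 = 1 (mod 2)
x^3: 1 + 0 = 1 (mod 2)
Result: 1 + x^2 + x^3

f + g = 1 + x^2 + x^3


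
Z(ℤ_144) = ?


Z(G) = {g ∈ G | gx = xg for all x ∈ G}
ℤ_144 is abelian, so Z(G) = G

Z(ℤ_144) = ℤ_144


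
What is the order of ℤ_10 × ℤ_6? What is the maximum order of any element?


|ℤ_10 × ℤ_6| = 10 × 6 = 60
Max element order = lcm(10,6) = 30
Cyclic? No (gcd=2)

|ℤ_10×ℤ_6| = 60, max element order = 30


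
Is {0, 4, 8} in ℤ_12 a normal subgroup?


H = {0, 4, 8} in ℤ_12
ℤ_12 is abelian; every subgroup of an abelian group is normal

Yes, normal subgroup


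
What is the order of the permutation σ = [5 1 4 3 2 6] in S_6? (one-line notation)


Cycle decomposition: (1 5 2) (3 4)
Cycle lengths: 3, 2
Order = lcm(3, 2) = 6

ord(σ) = 6


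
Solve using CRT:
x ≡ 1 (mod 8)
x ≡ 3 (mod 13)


m₁ = 8, m₂ = 13, gcd = 1, so CRT applies. M = m₁·m₂ = 104
Let M₁ = M/m₁ = 13, M₂ = M/m₂ = 8
Find y₁ ≡ M₁⁻¹ (mod m₁): 13⁻¹ ≡ 5 (mod 8)
Find y₂ ≡ M₂⁻¹ (mod m₂): 8⁻¹ ≡ 5 (mod 13)
x = a₁·M₁·y₁ + a₂·M₂·y₂ = 1·13·5 + 3·8·5 = 185
Reduce mod 104: x ≡ 81
Check: 81 mod 8 = 1 ✓, 81 mod 13 = 3 ✓

x ≡ 81 (mod 104)


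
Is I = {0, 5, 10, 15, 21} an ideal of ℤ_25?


Check ideal conditions for I = {0, 5, 10, 15, 21} in ℤ_25:
(1) I is an additive subgroup? No
(2) For r ∈ ℤ_25 and a ∈ I: r·a ∈ I? No  [counterexample: r=2, a=10, r·a mod 25 = 20 ∉ I]

No, I is not an ideal of ℤ_25


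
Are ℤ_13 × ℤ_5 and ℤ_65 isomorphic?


Comparing ℤ_13 × ℤ_5 and ℤ_65:
gcd(13,5) = 1, so ℤ_13 × ℤ_5 ≅ ℤ_65 (CRT)

Yes, ℤ_13 × ℤ_5 ≅ ℤ_65


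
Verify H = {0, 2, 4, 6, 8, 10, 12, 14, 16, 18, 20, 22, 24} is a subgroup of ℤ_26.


Subgroup test for H = {0, 2, 4, 6, 8, 10, 12, 14, 16, 18, 20, 22, 24} in (ℤ_26, +):
(1) 0 ∈ H? Yes
(2) Closure: for all a,b ∈ H, (a+b) mod 26 ∈ H? Yes
(3) Inverses: for all a ∈ H, -a mod 26 ∈ H? Yes

Yes, H is a subgroup of ℤ_26


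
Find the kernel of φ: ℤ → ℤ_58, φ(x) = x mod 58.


Kernel = preimage of identity
ker(φ) = {x ∈ ℤ : x ≡ 0 (mod 58)} = 58ℤ = {0, ±58, ±116, ...}

ker(φ) = 58ℤ


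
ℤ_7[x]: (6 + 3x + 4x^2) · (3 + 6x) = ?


Expand and collect like terms; reduce coefficients mod 7:
x^0: 6·3 = 18 ≡ 4 (mod 7)
x^1: 6·6 + 3·3 = 45 ≡ 3 (mod 7)
x^2: 3·6 + 4·3 = 30 ≡ 2 (mod 7)
x^3: 4·6 = 24 ≡ 3 (mod 7)
Result: 4 + 3x + 2x^2 + 3x^3

f · g = 4 + 3x + 2x^2 + 3x^3


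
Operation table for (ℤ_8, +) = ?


Elements: {0, 1, 2, 3, 4, 5, 6, 7}
Operation: addition mod 8
Entry (a, b) = (a + b) mod 8

Cayley table:
  | 0 | 1 | 2 | 3 | 4 | 5 | 6 | 7
0 | 0 | 1 | 2 | 3 | 4 | 5 | 6 | 7
1 | 1 | 2 | 3 | 4 | 5 | 6 | 7 | 0
2 | 2 | 3 | 4 | 5 | 6 | 7 | 0 | 1
3 | 3 | 4 | 5 | 6 | 7 | 0 | 1 | 2
4 | 4 | 5 | 6 | 7 | 0 | 1 | 2 | 3
5 | 5 | 6 | 7 | 0 | 1 | 2 | 3 | 4
6 | 6 | 7 | 0 | 1 | 2 | 3 | 4 | 5
7 | 7 | 0 | 1 | 2 | 3 | 4 | 5 | 6


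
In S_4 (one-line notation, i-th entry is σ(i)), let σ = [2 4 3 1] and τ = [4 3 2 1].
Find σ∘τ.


σ∘τ: apply τ first, then σ
1 →τ 4 →σ 1
2 →τ 3 →σ 3
3 →τ 2 →σ 4
4 →τ 1 →σ 2

σ∘τ = [1 3 4 2]


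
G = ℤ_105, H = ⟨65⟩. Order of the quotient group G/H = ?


|⟨65⟩| = n / gcd(65, 105) = 105 / 5 = 21
H is normal (ℤ_105 is abelian).
|G/H| = |G| / |H| = 105 / 21 = 5

|G/H| = 5


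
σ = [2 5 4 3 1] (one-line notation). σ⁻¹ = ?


To find σ⁻¹, swap domain and range:
σ(1) = 2 → σ⁻¹(2) = 1
σ(2) = 5 → σ⁻¹(5) = 2
σ(3) = 4 → σ⁻¹(4) = 3
σ(4) = 3 → σ⁻¹(3) = 4
σ(5) = 1 → σ⁻¹(1) = 5

σ⁻¹ = [5 1 4 3 2]


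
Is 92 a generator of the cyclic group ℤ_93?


g generates ℤ_n iff gcd(g, n) = 1
gcd(92, 93) = 1
Since gcd = 1, 92 is a generator.

Yes, 92 generates ℤ_93


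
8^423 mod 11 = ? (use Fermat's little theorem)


Fermat's little theorem: if p is prime and gcd(a,p)=1, then a^(p-1) ≡ 1 (mod p)
p = 11 is prime, gcd(8,11) = 1
Reduce exponent: 423 mod 10 = 3
So 8^423 ≡ 8^3 (mod 11)
8^3 mod 11 = 6

8^423 ≡ 6 (mod 11)


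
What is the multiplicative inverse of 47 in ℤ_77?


Use the extended Euclidean algorithm to write 1 = 47·s + 77·t; then s mod 77 is the inverse.
Euclidean algorithm:
  47 = 0·77 + 47
  77 = 1·47 + 30
  47 = 1·30 + 17
  30 = 1·17 + 13
  17 = 1·13 + 4
  13 = 3·4 + 1
  4 = 4·1 + 0
gcd(47,77) = 1
Back-substitution gives: 47·(-18) + 77·(11) = 1
So 47⁻¹ ≡ -18 ≡ 59 (mod 77)
Check: 47 × 59 = 2773 ≡ 1 (mod 77) ✓

47⁻¹ ≡ 59 (mod 77)


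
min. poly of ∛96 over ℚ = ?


∛96 satisfies x³ - 96 = 0, irreducible over ℚ (no rational root; 96 is not a perfect cube)

Minimal polynomial: x³ - 96


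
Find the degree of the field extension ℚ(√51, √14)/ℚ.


[ℚ(√51,√14):ℚ] = [ℚ(√51,√14):ℚ(√51)]·[ℚ(√51):ℚ] = 2·2 = 4

[ℚ(√51, √14)/ℚ] = 4


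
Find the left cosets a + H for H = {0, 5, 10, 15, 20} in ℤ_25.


H = {0, 5, 10, 15, 20}, |H| = 5
Number of cosets = |G|/|H| = 25/5 = 5
0 + H = {0, 5, 10, 15, 20}
1 + H = {1, 6, 11, 16, 21}
2 + H = {2, 7, 12, 17, 22}
3 + H = {3, 8, 13, 18, 23}
4 + H = {4, 9, 14, 19, 24}

Cosets: 0+H={0,5,10,15,20}; 1+H={1,6,11,16,21}; 2+H={2,7,12,17,22}; 3+H={3,8,13,18,23}; 4+H={4,9,14,19,24}


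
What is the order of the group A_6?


|A_n| = n!/2 (even permutations)
|A_6| = 6!/2 = 720/2 = 360

|A_6| = 360


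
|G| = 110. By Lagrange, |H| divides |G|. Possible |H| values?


Lagrange's theorem: |H| divides |G|
|G| = 110
Divisors of 110: 1, 2, 5, 10, 11, 22, 55, 110

Possible subgroup orders: {1, 2, 5, 10, 11, 22, 55, 110}


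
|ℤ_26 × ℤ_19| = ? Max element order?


|ℤ_26 × ℤ_19| = 26 × 19 = 494
Max element order = lcm(26,19) = 494
Cyclic? Yes (gcd=1)

|ℤ_26×ℤ_19| = 494, max element order = 494


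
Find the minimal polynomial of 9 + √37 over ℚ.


Let α = 9 + √37. Then α - 9 = √37, so (α - 9)² = 37, giving α² - 18α + 44 = 0. Degree 2 and α ∉ ℚ, so this is the minimal polynomial.

Minimal polynomial: x² - 18x + 44


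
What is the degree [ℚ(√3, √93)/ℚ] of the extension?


[ℚ(√3,√93):ℚ] = [ℚ(√3,√93):ℚ(√3)]·[ℚ(√3):ℚ] = 2·2 = 4

[ℚ(√3, √93)/ℚ] = 4


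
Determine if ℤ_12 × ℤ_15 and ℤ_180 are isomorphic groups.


Comparing ℤ_12 × ℤ_15 and ℤ_180:
gcd(12,15) = 3 ≠ 1. Max element order in ℤ_12×ℤ_15 is lcm(12,15) = 60 < 180, so it has no element of order 180

No, ℤ_12 × ℤ_15 ≇ ℤ_180


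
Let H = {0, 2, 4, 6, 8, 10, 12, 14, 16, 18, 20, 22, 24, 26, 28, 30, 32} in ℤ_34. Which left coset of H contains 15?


15 + H = {15 + h (mod 34) : h ∈ H}
15+0=15, 15+2=17, 15+4=19, 15+6=21, 15+8=23, 15+10=25, 15+12=27, 15+14=29, 15+16=31, 15+18=33, 15+20=1, 15+22=3, 15+24=5, 15+26=7, 15+28=9, 15+30=11, 15+32=13
15 + H = {1, 3, 5, 7, 9, 11, 13, 15, 17, 19, 21, 23, 25, 27, 29, 31, 33} = 1 + H

15 + H = {1, 3, 5, 7, 9, 11, 13, 15, 17, 19, 21, 23, 25, 27, 29, 31, 33}


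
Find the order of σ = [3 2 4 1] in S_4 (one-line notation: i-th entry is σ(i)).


Cycle decomposition: (1 3 4)
Cycle lengths: 3
Order = lcm(3) = 3

ord(σ) = 3


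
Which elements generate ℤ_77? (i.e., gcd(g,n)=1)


g generates ℤ_n iff gcd(g,n) = 1
Prime factors of 77: 7, 11
Generators are g ∈ {1,...,76} not divisible by any of these primes.
Generators: {1, 2, 3, 4, 5, 6, 8, 9, 10, 12, 13, 15, 16, 17, 18, 19, 20, 23, 24, 25, 26, 27, 29, 30, 31, 32, 34, 36, 37, 38, 39, 40, 41, 43, 45, 46, 47, 48, 50, 51, 52, 53, 54, 57, 58, 59, 60, 61, 62, 64, 65, 67, 68, 69, 71, 72, 73, 74, 75, 76}
Number of generators = φ(77) = 60

Generators of ℤ_77 = {1, 2, 3, 4, 5, 6, 8, 9, 10, 12, 13, 15, 16, 17, 18, 19, 20, 23, 24, 25, 26, 27, 29, 30, 31, 32, 34, 36, 37, 38, 39, 40, 41, 43, 45, 46, 47, 48, 50, 51, 52, 53, 54, 57, 58, 59, 60, 61, 62, 64, 65, 67, 68, 69, 71, 72, 73, 74, 75, 76}


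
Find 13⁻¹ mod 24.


Use the extended Euclidean algorithm to write 1 = 13·s + 24·t; then s mod 24 is the inverse.
Euclidean algorithm:
  13 = 0·24 + 13
  24 = 1·13 + 11
  13 = 1·11 + 2
  11 = 5·2 + 1
  2 = 2·1 + 0
gcd(13,24) = 1
Back-substitution gives: 13·(-11) + 24·(6) = 1
So 13⁻¹ ≡ -11 ≡ 13 (mod 24)
Check: 13 × 13 = 169 ≡ 1 (mod 24) ✓

13⁻¹ ≡ 13 (mod 24)


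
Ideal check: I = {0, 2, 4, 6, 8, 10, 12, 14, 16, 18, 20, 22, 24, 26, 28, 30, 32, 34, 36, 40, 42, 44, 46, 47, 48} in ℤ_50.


Check ideal conditions for I = {0, 2, 4, 6, 8, 10, 12, 14, 16, 18, 20, 22, 24, 26, 28, 30, 32, 34, 36, 40, 42, 44, 46, 47, 48} in ℤ_50:
(1) I is an additive subgroup? No
(2) For r ∈ ℤ_50 and a ∈ I: r·a ∈ I? No  [counterexample: r=2, a=44, r·a mod 50 = 38 ∉ I]

No, I is not an ideal of ℤ_50


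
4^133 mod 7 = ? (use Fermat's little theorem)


Fermat's little theorem: if p is prime and gcd(a,p)=1, then a^(p-1) ≡ 1 (mod p)
p = 7 is prime, gcd(4,7) = 1
Reduce exponent: 133 mod 6 = 1
So 4^133 ≡ 4^1 (mod 7)
4^1 mod 7 = 4

4^133 ≡ 4 (mod 7)


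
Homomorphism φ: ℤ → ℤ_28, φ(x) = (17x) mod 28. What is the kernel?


Kernel = preimage of identity
ker(φ) = {x ∈ ℤ : 17x ≡ 0 (mod 28)}. gcd(17,28) = 1, so 17x ≡ 0 (mod 28) ⟺ x ≡ 0 (mod 28/1 = 28). Hence ker(φ) = 28ℤ

ker(φ) = 28ℤ


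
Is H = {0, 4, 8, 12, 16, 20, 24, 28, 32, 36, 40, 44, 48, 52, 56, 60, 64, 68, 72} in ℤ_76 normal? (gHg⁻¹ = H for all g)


H = {0, 4, 8, 12, 16, 20, 24, 28, 32, 36, 40, 44, 48, 52, 56, 60, 64, 68, 72} in ℤ_76
ℤ_76 is abelian; every subgroup of an abelian group is normal

Yes, normal subgroup


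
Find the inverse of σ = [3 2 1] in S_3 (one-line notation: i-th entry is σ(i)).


To find σ⁻¹, swap domain and range:
σ(1) = 3 → σ⁻¹(3) = 1
σ(2) = 2 → σ⁻¹(2) = 2
σ(3) = 1 → σ⁻¹(1) = 3

σ⁻¹ = [3 2 1]


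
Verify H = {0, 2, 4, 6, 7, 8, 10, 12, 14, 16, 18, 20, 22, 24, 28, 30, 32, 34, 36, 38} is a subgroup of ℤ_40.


Subgroup test for H = {0, 2, 4, 6, 7, 8, 10, 12, 14, 16, 18, 20, 22, 24, 28, 30, 32, 34, 36, 38} in (ℤ_40, +):
(1) 0 ∈ H? Yes
(2) Closure: for all a,b ∈ H, (a+b) mod 40 ∈ H? No  [counterexample: 2 + 7 = 9 ∉ H]
(3) Inverses: for all a ∈ H, -a mod 40 ∈ H? No

No, H is not a subgroup of ℤ_40


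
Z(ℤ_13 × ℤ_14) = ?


Z(G) = {g ∈ G | gx = xg for all x ∈ G}
Direct product of abelian groups is abelian, so Z(G) = G

Z(ℤ_13 × ℤ_14) = ℤ_13 × ℤ_14


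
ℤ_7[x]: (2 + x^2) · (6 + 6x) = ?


Expand and collect like terms; reduce coefficients mod 7:
x^0: 2·6 = 12 ≡ 5 (mod 7)
x^1: 2·6 + 0·6 = 12 ≡ 5 (mod 7)
x^2: 0·6 + 1·6 = 6 ≡ 6 (mod 7)
x^3: 1·6 = 6 ≡ 6 (mod 7)
Result: 5 + 5x + 6x^2 + 6x^3

f · g = 5 + 5x + 6x^2 + 6x^3


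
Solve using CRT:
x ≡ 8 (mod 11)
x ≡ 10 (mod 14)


m₁ = 11, m₂ = 14, gcd = 1, so CRT applies. M = m₁·m₂ = 154
Let M₁ = M/m₁ = 14, M₂ = M/m₂ = 11
Find y₁ ≡ M₁⁻¹ (mod m₁): 14⁻¹ ≡ 4 (mod 11)
Find y₂ ≡ M₂⁻¹ (mod m₂): 11⁻¹ ≡ 9 (mod 14)
x = a₁·M₁·y₁ + a₂·M₂·y₂ = 8·14·4 + 10·11·9 = 1438
Reduce mod 154: x ≡ 52
Check: 52 mod 11 = 8 ✓, 52 mod 14 = 10 ✓

x ≡ 52 (mod 154)


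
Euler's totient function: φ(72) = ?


Factor n: 72 = 2^3 × 3^2
φ(n) = n · ∏(1 - 1/p) over distinct primes p | n
φ(72) = 72 · (1 - 1/2) · (1 - 1/3) = 24

φ(72) = 24


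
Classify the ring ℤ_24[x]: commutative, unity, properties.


ℤ_24 has zero divisors (2·12 ≡ 0), and these lift to constant zero divisors in ℤ_24[x]; so not an integral domain
Commutative: Yes
Integral domain: No
Has unity: Yes

ℤ_24[x]: Commutative=Yes, Unity=Yes


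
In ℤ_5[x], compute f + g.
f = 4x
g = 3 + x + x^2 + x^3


Add coefficients mod 5:
x^0: 0 + 3 = 3 (mod 5)
x^1: 4 + 1 = 0 (mod 5)
x^2: 0 + 1 = 1 (mod 5)
x^3: 0 + 1 = 1 (mod 5)
Result: 3 + x^2 + x^3

f + g = 3 + x^2 + x^3


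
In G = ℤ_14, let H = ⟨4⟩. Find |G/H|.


|⟨4⟩| = n / gcd(4, 14) = 14 / 2 = 7
H is normal (ℤ_14 is abelian).
|G/H| = |G| / |H| = 14 / 7 = 2

|G/H| = 2


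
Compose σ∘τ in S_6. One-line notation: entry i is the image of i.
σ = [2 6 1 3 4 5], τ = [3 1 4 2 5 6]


σ∘τ: apply τ first, then σ
1 →τ 3 →σ 1
2 →τ 1 →σ 2
3 →τ 4 →σ 3
4 →τ 2 →σ 6
5 →τ 5 →σ 4
6 →τ 6 →σ 5

σ∘τ = [1 2 3 6 4 5]


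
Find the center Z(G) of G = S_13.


Z(G) = {g ∈ G | gx = xg for all x ∈ G}
S_n is non-abelian for n ≥ 3; Z(S_13) is trivial

Z(S_13) = {e}


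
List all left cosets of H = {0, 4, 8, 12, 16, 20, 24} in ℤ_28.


H = {0, 4, 8, 12, 16, 20, 24}, |H| = 7
Number of cosets = |G|/|H| = 28/7 = 4
0 + H = {0, 4, 8, 12, 16, 20, 24}
1 + H = {1, 5, 9, 13, 17, 21, 25}
2 + H = {2, 6, 10, 14, 18, 22, 26}
3 + H = {3, 7, 11, 15, 19, 23, 27}

Cosets: 0+H={0,4,8,12,16,20,24}; 1+H={1,5,9,13,17,21,25}; 2+H={2,6,10,14,18,22,26}; 3+H={3,7,11,15,19,23,27}


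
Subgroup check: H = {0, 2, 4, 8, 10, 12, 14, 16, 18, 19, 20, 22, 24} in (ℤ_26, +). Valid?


Subgroup test for H = {0, 2, 4, 8, 10, 12, 14, 16, 18, 19, 20, 22, 24} in (ℤ_26, +):
(1) 0 ∈ H? Yes
(2) Closure: for all a,b ∈ H, (a+b) mod 26 ∈ H? No  [counterexample: 2 + 4 = 6 ∉ H]
(3) Inverses: for all a ∈ H, -a mod 26 ∈ H? No

No, H is not a subgroup of ℤ_26


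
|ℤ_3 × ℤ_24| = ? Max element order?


|ℤ_3 × ℤ_24| = 3 × 24 = 72
Max element order = lcm(3,24) = 24
Cyclic? No (gcd=3)

|ℤ_3×ℤ_24| = 72, max element order = 24


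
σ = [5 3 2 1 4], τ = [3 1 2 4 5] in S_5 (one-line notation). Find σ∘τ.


σ∘τ: apply τ first, then σ
1 →τ 3 →σ 2
2 →τ 1 →σ 5
3 →τ 2 →σ 3
4 →τ 4 →σ 1
5 →τ 5 →σ 4

σ∘τ = [2 5 3 1 4]


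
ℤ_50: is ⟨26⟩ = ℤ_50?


g generates ℤ_n iff gcd(g, n) = 1
gcd(26, 50) = 2
Since gcd = 2 ≠ 1, ⟨26⟩ has order 25 < 50, so 26 is not a generator.

No, 26 does not generate ℤ_50


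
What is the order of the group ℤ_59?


ℤ_n has n elements.

|ℤ_59| = 59


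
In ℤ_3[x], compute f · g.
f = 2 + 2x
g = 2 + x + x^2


Expand and collect like terms; reduce coefficients mod 3:
x^0: 2·2 = 4 ≡ 1 (mod 3)
x^1: 2·1 + 2·2 = 6 ≡ 0 (mod 3)
x^2: 2·1 + 2·1 = 4 ≡ 1 (mod 3)
x^3: 2·1 = 2 ≡ 2 (mod 3)
Result: 1 + x^2 + 2x^3

f · g = 1 + x^2 + 2x^3


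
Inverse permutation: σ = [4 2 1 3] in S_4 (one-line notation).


To find σ⁻¹, swap domain and range:
σ(1) = 4 → σ⁻¹(4) = 1
σ(2) = 2 → σ⁻¹(2) = 2
σ(3) = 1 → σ⁻¹(1) = 3
σ(4) = 3 → σ⁻¹(3) = 4

σ⁻¹ = [3 2 4 1]


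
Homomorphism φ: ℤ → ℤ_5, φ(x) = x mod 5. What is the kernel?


Kernel = preimage of identity
ker(φ) = {x ∈ ℤ : x ≡ 0 (mod 5)} = 5ℤ = {0, ±5, ±10, ...}

ker(φ) = 5ℤ


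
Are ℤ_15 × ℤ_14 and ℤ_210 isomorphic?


Comparing ℤ_15 × ℤ_14 and ℤ_210:
gcd(15,14) = 1, so ℤ_15 × ℤ_14 ≅ ℤ_210 (CRT)

Yes, ℤ_15 × ℤ_14 ≅ ℤ_210


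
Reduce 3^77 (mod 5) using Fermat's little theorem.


Fermat's little theorem: if p is prime and gcd(a,p)=1, then a^(p-1) ≡ 1 (mod p)
p = 5 is prime, gcd(3,5) = 1
Reduce exponent: 77 mod 4 = 1
So 3^77 ≡ 3^1 (mod 5)
3^1 mod 5 = 3

3^77 ≡ 3 (mod 5)


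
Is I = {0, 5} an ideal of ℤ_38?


Check ideal conditions for I = {0, 5} in ℤ_38:
(1) I is an additive subgroup? No
(2) For r ∈ ℤ_38 and a ∈ I: r·a ∈ I? No  [counterexample: r=2, a=5, r·a mod 38 = 10 ∉ I]

No, I is not an ideal of ℤ_38


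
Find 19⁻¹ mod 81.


Use the extended Euclidean algorithm to write 1 = 19·s + 81·t; then s mod 81 is the inverse.
Euclidean algorithm:
  19 = 0·81 + 19
  81 = 4·19 + 5
  19 = 3·5 + 4
  5 = 1·4 + 1
  4 = 4·1 + 0
gcd(19,81) = 1
Back-substitution gives: 19·(-17) + 81·(4) = 1
So 19⁻¹ ≡ -17 ≡ 64 (mod 81)
Check: 19 × 64 = 1216 ≡ 1 (mod 81) ✓

19⁻¹ ≡ 64 (mod 81)


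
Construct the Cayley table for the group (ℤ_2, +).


Elements: {0, 1}
Operation: addition mod 2
Entry (a, b) = (a + b) mod 2

Cayley table:
  | 0 | 1
0 | 0 | 1
1 | 1 | 0


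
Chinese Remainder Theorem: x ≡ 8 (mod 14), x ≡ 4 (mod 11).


m₁ = 14, m₂ = 11, gcd = 1, so CRT applies. M = m₁·m₂ = 154
Let M₁ = M/m₁ = 11, M₂ = M/m₂ = 14
Find y₁ ≡ M₁⁻¹ (mod m₁): 11⁻¹ ≡ 9 (mod 14)
Find y₂ ≡ M₂⁻¹ (mod m₂): 14⁻¹ ≡ 4 (mod 11)
x = a₁·M₁·y₁ + a₂·M₂·y₂ = 8·11·9 + 4·14·4 = 1016
Reduce mod 154: x ≡ 92
Check: 92 mod 14 = 8 ✓, 92 mod 11 = 4 ✓

x ≡ 92 (mod 154)


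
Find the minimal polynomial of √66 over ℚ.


√66 satisfies x² - 66 = 0, irreducible over ℚ since 66 is squarefree

Minimal polynomial: x² - 66
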